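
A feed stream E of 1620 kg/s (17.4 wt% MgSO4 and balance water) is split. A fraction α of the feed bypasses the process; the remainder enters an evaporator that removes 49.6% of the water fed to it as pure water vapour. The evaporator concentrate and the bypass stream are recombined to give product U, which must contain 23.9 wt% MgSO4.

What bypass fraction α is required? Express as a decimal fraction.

All 1620×0.174 = 281.88 kg/s of MgSO4 reaches U, so U = 281.88/0.239 = 1179.4 kg/s and vapour = 440.59 kg/s.
The evaporator receives (1−α)·1620 of feed at 0.826 water and removes 0.496 of that water:
0.496×0.826×(1−α)×1620 = 440.59
(1−α) = 440.59/663.71 = 0.6638;  α = 0.3362.

0.336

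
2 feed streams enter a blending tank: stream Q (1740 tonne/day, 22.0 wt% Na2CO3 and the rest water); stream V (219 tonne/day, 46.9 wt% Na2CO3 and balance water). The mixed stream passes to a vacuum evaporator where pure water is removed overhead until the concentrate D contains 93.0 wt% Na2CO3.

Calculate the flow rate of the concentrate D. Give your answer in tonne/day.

Na2CO3 entering = 1740×0.220 + 219×0.469 = 485.51 tonne/day.
All Na2CO3 reports to D, so D = 485.51/0.930 = 522.05 tonne/day.

522.1 tonne/day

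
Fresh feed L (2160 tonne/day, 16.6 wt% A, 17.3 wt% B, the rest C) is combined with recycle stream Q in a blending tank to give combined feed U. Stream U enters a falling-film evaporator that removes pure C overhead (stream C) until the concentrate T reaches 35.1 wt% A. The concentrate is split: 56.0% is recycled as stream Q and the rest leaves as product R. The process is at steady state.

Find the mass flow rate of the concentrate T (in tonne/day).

2322 tonne/day

Overall A balance (none leaves overhead): A in fresh feed = A in product, i.e. 2160×0.166 = (1−0.560)·T·0.351.
T = 358.56/(0.351×0.440) = 2321.7 tonne/day.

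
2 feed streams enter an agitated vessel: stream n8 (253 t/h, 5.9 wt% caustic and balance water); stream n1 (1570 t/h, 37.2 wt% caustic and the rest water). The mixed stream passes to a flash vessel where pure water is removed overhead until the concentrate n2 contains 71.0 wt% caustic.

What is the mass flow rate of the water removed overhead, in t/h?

979.4 t/h

caustic entering = 253×0.059 + 1570×0.372 = 598.97 t/h.
All caustic reports to n2, so n2 = 598.97/0.710 = 843.62 t/h.
Total feed = 1823 t/h; overhead = 1823 − 843.62 = 979.38 t/h.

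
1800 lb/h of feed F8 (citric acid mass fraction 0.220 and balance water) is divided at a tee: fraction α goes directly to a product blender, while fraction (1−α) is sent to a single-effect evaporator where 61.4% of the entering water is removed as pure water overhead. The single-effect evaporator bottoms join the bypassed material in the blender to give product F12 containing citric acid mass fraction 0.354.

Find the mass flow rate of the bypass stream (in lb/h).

377.3 lb/h

All 1800×0.220 = 396 lb/h of citric acid reaches F12, so F12 = 396/0.354 = 1118.6 lb/h and vapour = 681.36 lb/h.
The evaporator receives (1−α)·1800 of feed at 0.780 water and removes 0.614 of that water:
0.614×0.780×(1−α)×1800 = 681.36
(1−α) = 681.36/862.06 = 0.7904;  α = 0.2096.
Bypass flow = 0.2096×1800 = 377.31 lb/h.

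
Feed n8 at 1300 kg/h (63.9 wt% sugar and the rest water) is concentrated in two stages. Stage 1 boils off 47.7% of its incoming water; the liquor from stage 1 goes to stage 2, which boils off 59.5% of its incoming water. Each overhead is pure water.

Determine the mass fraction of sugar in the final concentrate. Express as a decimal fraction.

0.893

water in feed = 1300×0.361 = 469.3 kg/h.
After stage 1: water left = (1−0.477)×469.3 = 245.44; stream total = 1076.1 kg/h.
After stage 2: water left = (1−0.595)×245.44 = 99.405; final concentrate = 930.1 kg/h.
sugar fraction = 830.7/930.1 = 0.893.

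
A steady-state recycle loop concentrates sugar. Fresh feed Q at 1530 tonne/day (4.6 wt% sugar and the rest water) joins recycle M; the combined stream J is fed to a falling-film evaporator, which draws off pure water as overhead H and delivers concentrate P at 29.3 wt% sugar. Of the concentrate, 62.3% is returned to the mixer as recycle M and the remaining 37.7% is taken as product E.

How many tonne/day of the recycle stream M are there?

Overall sugar balance (none leaves overhead): sugar in fresh feed = sugar in product, i.e. 1530×0.046 = (1−0.623)·P·0.293.
P = 70.38/(0.293×0.377) = 637.15 tonne/day.
Recycle M = 0.623×637.15 = 396.94 tonne/day.

396.9 tonne/day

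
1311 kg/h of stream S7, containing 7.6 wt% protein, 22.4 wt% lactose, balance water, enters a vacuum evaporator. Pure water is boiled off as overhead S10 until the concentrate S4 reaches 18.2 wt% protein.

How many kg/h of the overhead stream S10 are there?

763.5 kg/h

protein is conserved: 1311×0.076 = 99.636 kg/h all reports to the concentrate.
Concentrate = 99.636/(target fraction) = 547.45 kg/h.
Overhead = 1311 − 547.45 = 763.55 kg/h.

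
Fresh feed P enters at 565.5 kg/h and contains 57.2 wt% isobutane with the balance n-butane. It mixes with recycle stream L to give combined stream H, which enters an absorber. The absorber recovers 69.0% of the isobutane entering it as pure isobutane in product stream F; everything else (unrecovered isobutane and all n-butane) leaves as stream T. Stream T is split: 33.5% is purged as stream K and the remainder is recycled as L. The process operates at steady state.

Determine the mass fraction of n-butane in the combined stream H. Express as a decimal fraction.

n-butane enters only via P and leaves only via the purge: 565.5×0.428 = 0.335×(n-butane in T), and the absorber passes all n-butane, so n-butane in H = n-butane in T = 722.49 kg/h.
isobutane in H: m_A = 565.5×0.572 + (1−0.335)·(1−0.690)·m_A, so m_A = 323.47/0.7938 = 407.46 kg/h.
H = 407.46 + 722.49 = 1130 kg/h.
n-butane fraction in H = 722.49/1130 = 0.6394.

0.6394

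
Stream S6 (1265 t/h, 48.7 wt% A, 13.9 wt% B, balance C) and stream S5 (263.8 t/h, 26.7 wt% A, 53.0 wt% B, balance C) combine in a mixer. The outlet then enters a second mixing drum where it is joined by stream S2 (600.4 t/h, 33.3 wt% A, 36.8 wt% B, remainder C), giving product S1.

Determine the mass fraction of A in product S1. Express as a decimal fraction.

0.416

Overall, product flow = 2129.2 t/h.
A in = 1265×0.487 + 263.8×0.267 + 600.4×0.333 = 886.42 t/h.
A fraction in S1 = 0.416.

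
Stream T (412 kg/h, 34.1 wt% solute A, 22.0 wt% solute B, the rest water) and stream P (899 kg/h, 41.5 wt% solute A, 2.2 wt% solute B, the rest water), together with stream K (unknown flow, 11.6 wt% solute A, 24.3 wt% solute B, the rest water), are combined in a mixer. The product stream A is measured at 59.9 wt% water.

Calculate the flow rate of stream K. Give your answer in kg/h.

2340 kg/h

Let K be the unknown flow. Total out = 1311 + K.
water balance: 687 + 0.641·K = 0.599·(1311 + K)
(0.641 − 0.599)·K = 0.599×1311 − 687 = 98.284
K = 98.284 / 0.042 = 2340.1 kg/h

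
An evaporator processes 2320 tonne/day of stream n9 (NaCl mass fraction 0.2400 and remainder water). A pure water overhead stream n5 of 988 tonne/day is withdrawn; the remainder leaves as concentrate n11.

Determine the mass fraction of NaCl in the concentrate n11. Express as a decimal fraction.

0.4180

NaCl is not removed: 2320×0.240 = 556.8 tonne/day of NaCl enters n11.
Concentrate = 2320 − 988 = 1332 tonne/day.
Mass fraction = 556.8/1332 = 0.4180.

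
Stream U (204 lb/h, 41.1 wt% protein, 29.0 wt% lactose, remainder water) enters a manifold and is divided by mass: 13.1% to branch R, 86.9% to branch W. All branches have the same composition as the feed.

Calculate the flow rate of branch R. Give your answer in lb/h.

26.72 lb/h

Branch R flow = 0.131×204 = 26.724 lb/h.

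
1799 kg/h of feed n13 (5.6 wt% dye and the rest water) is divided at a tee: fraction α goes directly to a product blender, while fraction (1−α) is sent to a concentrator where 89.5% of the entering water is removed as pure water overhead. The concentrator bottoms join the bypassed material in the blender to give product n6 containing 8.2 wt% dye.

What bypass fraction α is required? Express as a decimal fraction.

All 1799×0.056 = 100.74 kg/h of dye reaches n6, so n6 = 100.74/0.082 = 1228.6 kg/h and vapour = 570.41 kg/h.
The evaporator receives (1−α)·1799 of feed at 0.944 water and removes 0.895 of that water:
0.895×0.944×(1−α)×1799 = 570.41
(1−α) = 570.41/1519.9 = 0.3753;  α = 0.6247.

0.625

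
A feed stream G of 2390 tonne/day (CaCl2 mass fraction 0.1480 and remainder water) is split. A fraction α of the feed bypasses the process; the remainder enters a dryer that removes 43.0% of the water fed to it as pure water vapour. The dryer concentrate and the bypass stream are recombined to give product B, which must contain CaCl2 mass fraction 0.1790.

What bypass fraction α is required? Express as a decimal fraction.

All 2390×0.148 = 353.72 tonne/day of CaCl2 reaches B, so B = 353.72/0.179 = 1976.1 tonne/day and vapour = 413.91 tonne/day.
The evaporator receives (1−α)·2390 of feed at 0.852 water and removes 0.430 of that water:
0.430×0.852×(1−α)×2390 = 413.91
(1−α) = 413.91/875.6 = 0.4727;  α = 0.5273.

0.527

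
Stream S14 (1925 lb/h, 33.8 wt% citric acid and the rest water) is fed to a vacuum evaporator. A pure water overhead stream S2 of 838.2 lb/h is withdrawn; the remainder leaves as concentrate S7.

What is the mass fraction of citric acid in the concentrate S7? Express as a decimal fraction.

citric acid is not removed: 1925×0.338 = 650.65 lb/h of citric acid enters S7.
Concentrate = 1925 − 838.2 = 1086.8 lb/h.
Mass fraction = 650.65/1086.8 = 0.599.

0.599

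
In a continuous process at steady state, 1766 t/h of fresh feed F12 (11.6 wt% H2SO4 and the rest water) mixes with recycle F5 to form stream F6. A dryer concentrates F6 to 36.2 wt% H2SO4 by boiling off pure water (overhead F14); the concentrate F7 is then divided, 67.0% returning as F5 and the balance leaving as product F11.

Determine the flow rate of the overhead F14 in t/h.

1200 t/h

Overall H2SO4 balance (none leaves overhead): H2SO4 in fresh feed = H2SO4 in product, i.e. 1766×0.116 = (1−0.670)·F7·0.362.
F7 = 204.86/(0.362×0.330) = 1714.9 t/h.
Recycle F5 = 0.670×1714.9 = 1148.9 t/h.
Combined feed F6 = 1766 + 1148.9 = 2914.9 t/h.
Overhead F14 = F6 − F7 = 2914.9 − 1714.9 = 1200.1 t/h.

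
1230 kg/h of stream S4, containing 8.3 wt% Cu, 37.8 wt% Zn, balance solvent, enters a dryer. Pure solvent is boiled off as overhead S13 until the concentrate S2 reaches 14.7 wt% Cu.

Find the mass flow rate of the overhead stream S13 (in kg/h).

Cu is conserved: 1230×0.083 = 102.09 kg/h all reports to the concentrate.
Concentrate = 102.09/(target fraction) = 694.49 kg/h.
Overhead = 1230 − 694.49 = 535.51 kg/h.

535.5 kg/h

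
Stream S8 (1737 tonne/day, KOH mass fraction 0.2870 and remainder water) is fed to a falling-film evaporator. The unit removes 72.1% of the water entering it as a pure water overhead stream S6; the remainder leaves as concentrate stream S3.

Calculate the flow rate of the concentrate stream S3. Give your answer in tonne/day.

844.1 tonne/day

water entering = 1737×0.713 = 1238.5 tonne/day; overhead removed = 0.721×1238.5 = 892.94 tonne/day.
Concentrate = 1737 − 892.94 = 844.06 tonne/day.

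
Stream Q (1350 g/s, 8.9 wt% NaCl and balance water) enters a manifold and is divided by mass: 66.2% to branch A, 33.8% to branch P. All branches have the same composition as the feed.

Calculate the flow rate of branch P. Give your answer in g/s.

Branch P flow = 0.338×1350 = 456.3 g/s.

456.3 g/s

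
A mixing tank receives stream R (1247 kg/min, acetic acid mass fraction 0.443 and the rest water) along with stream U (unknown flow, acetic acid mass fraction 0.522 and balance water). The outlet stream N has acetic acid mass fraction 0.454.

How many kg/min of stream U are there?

Let U be the unknown flow. Total out = 1247 + U.
acetic acid balance: 552.42 + 0.522·U = 0.454·(1247 + U)
(0.522 − 0.454)·U = 0.454×1247 − 552.42 = 13.717
U = 13.717 / 0.068 = 201.72 kg/min

201.7 kg/min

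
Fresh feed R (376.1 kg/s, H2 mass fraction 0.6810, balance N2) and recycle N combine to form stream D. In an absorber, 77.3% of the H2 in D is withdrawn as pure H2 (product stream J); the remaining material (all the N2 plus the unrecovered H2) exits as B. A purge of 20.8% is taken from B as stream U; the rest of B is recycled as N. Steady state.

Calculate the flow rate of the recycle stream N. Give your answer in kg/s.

513 kg/s

N2 enters only via R and leaves only via the purge: 376.1×0.319 = 0.208×(N2 in B), and the absorber passes all N2, so N2 in D = N2 in B = 576.81 kg/s.
H2 in D: m_A = 376.1×0.681 + (1−0.208)·(1−0.773)·m_A, so m_A = 256.12/0.8202 = 312.26 kg/s.
B = (1−0.773)×312.26 + 576.81 = 647.69 kg/s.
Recycle N = (1−0.208)×647.69 = 512.97 kg/s.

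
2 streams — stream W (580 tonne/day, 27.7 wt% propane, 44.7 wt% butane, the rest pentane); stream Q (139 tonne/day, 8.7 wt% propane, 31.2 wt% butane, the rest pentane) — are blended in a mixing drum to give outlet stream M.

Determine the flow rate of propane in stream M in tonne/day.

propane out = propane in = 580×0.277 + 139×0.087 = 172.75 tonne/day.

172.8 tonne/day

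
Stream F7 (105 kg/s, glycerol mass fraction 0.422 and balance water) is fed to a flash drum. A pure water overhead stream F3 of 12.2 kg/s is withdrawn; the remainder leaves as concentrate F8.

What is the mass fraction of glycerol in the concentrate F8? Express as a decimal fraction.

0.477

glycerol is not removed: 105×0.422 = 44.31 kg/s of glycerol enters F8.
Concentrate = 105 − 12.2 = 92.8 kg/s.
Mass fraction = 44.31/92.8 = 0.477.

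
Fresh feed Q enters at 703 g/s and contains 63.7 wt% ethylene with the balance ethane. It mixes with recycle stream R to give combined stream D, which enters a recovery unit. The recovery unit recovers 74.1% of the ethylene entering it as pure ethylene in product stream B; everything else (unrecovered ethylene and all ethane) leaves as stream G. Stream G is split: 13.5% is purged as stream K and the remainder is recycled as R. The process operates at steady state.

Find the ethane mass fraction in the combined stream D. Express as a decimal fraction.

ethane enters only via Q and leaves only via the purge: 703×0.363 = 0.135×(ethane in G), and the recovery unit passes all ethane, so ethane in D = ethane in G = 1890.3 g/s.
ethylene in D: m_A = 703×0.637 + (1−0.135)·(1−0.741)·m_A, so m_A = 447.81/0.7760 = 577.1 g/s.
D = 577.1 + 1890.3 = 2467.4 g/s.
ethane fraction in D = 1890.3/2467.4 = 0.766.

0.766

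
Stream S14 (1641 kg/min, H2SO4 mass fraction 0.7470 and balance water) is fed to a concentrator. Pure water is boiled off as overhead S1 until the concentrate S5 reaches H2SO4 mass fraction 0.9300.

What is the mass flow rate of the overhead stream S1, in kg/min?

322.9 kg/min

H2SO4 is conserved: 1641×0.747 = 1225.8 kg/min all reports to the concentrate.
Concentrate = 1225.8/(target fraction) = 1318.1 kg/min.
Overhead = 1641 − 1318.1 = 322.91 kg/min.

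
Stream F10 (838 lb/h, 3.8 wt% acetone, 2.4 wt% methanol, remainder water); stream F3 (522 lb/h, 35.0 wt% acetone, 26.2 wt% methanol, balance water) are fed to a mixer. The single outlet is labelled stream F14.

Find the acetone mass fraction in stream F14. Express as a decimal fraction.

0.158

Total flow out = 838 + 522 = 1360 lb/h.
acetone in = 838×0.038 + 522×0.350 = 214.54 lb/h.
acetone mass fraction in F14 = 214.54/1360 = 0.158.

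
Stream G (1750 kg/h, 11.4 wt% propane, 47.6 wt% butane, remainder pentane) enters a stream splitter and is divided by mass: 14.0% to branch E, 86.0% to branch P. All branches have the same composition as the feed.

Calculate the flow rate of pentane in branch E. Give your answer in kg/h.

Branch E total = 0.140×1750 = 245 kg/h.
pentane in E = 0.410×245 = 100.45 kg/h.

100.5 kg/h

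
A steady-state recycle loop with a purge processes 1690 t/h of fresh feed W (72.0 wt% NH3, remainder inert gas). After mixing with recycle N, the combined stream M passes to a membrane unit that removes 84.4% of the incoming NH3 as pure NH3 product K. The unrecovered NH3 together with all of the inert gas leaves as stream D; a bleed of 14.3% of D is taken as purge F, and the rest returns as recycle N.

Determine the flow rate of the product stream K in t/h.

1185 t/h

NH3 in M: m_A = 1690×0.720 + (1−0.143)·(1−0.844)·m_A, so m_A = 1216.8/0.8663 = 1404.6 t/h.
Product K = 0.844×1404.6 = 1185.5 t/h.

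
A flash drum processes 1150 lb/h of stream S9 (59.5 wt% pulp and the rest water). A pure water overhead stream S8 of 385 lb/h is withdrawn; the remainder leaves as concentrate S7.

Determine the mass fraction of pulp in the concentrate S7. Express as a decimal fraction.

pulp is not removed: 1150×0.595 = 684.25 lb/h of pulp enters S7.
Concentrate = 1150 − 385 = 765 lb/h.
Mass fraction = 684.25/765 = 0.8944.

0.8944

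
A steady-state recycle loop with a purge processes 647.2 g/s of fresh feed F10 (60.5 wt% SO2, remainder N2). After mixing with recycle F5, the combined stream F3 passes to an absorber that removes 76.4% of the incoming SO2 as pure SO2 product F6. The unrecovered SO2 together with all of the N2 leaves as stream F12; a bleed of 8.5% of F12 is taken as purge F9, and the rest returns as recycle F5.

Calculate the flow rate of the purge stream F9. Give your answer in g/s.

N2 enters only via F10 and leaves only via the purge: 647.2×0.395 = 0.085×(N2 in F12), and the absorber passes all N2, so N2 in F3 = N2 in F12 = 3007.6 g/s.
SO2 in F3: m_A = 647.2×0.605 + (1−0.085)·(1−0.764)·m_A, so m_A = 391.56/0.7841 = 499.4 g/s.
F12 = (1−0.764)×499.4 + 3007.6 = 3125.4 g/s.
Purge F9 = 0.085×3125.4 = 265.66 g/s.

265.7 g/s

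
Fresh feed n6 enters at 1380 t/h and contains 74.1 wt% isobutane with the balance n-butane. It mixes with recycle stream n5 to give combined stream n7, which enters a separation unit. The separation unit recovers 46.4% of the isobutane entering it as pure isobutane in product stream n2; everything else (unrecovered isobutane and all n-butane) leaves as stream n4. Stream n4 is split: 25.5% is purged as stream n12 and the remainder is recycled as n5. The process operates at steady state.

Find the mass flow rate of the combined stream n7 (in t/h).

n-butane enters only via n6 and leaves only via the purge: 1380×0.259 = 0.255×(n-butane in n4), and the separation unit passes all n-butane, so n-butane in n7 = n-butane in n4 = 1401.6 t/h.
isobutane in n7: m_A = 1380×0.741 + (1−0.255)·(1−0.464)·m_A, so m_A = 1022.6/0.6007 = 1702.4 t/h.
n7 = 1702.4 + 1401.6 = 3104 t/h.

3104 t/h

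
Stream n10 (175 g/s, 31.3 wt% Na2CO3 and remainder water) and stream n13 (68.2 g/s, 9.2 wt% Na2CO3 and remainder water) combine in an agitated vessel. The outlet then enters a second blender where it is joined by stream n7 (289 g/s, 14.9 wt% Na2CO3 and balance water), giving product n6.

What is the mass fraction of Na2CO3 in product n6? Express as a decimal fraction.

Overall, product flow = 532.2 g/s.
Na2CO3 in = 175×0.313 + 68.2×0.092 + 289×0.149 = 104.11 g/s.
Na2CO3 fraction in n6 = 0.1956.

0.1956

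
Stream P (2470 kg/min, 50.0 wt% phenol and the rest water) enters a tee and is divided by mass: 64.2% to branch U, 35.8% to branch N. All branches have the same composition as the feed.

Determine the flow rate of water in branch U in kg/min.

792.9 kg/min

Branch U total = 0.642×2470 = 1585.7 kg/min.
water in U = 0.500×1585.7 = 792.87 kg/min.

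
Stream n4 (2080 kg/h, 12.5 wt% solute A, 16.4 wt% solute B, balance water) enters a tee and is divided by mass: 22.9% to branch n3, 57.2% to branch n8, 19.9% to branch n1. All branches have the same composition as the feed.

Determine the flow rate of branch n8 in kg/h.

1190 kg/h

Branch n8 flow = 0.572×2080 = 1189.8 kg/h.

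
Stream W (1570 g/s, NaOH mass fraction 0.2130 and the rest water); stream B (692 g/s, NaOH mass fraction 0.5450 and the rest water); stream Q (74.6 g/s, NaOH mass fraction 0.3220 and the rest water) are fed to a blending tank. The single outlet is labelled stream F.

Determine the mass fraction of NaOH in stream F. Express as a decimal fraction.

0.3148

Total flow out = 1570 + 692 + 74.6 = 2336.6 g/s.
NaOH in = 1570×0.213 + 692×0.545 + 74.6×0.322 = 735.57 g/s.
NaOH mass fraction in F = 735.57/2336.6 = 0.3148.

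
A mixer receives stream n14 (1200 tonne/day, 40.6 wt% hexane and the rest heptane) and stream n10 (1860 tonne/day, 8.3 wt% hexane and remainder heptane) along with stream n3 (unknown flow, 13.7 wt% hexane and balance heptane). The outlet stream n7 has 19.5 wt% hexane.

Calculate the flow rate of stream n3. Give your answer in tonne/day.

Let n3 be the unknown flow. Total out = 3060 + n3.
hexane balance: 641.58 + 0.137·n3 = 0.195·(3060 + n3)
(0.137 − 0.195)·n3 = 0.195×3060 − 641.58 = -44.88
n3 = -44.88 / -0.058 = 773.79 tonne/day

773.8 tonne/day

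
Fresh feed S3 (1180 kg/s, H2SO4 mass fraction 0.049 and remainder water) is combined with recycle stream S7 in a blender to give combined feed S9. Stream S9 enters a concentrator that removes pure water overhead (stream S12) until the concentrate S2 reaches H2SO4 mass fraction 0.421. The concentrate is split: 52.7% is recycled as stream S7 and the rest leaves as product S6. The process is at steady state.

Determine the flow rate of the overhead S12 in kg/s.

1043 kg/s

Overall H2SO4 balance (none leaves overhead): H2SO4 in fresh feed = H2SO4 in product, i.e. 1180×0.049 = (1−0.527)·S2·0.421.
S2 = 57.82/(0.421×0.473) = 290.36 kg/s.
Recycle S7 = 0.527×290.36 = 153.02 kg/s.
Combined feed S9 = 1180 + 153.02 = 1333 kg/s.
Overhead S12 = S9 − S2 = 1333 − 290.36 = 1042.7 kg/s.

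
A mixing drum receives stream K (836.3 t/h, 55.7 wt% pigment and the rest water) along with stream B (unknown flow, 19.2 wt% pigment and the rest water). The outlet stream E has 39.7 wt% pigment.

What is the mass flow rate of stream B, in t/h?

Let B be the unknown flow. Total out = 836.3 + B.
pigment balance: 465.82 + 0.192·B = 0.397·(836.3 + B)
(0.192 − 0.397)·B = 0.397×836.3 − 465.82 = -133.81
B = -133.81 / -0.205 = 652.72 t/h

652.7 t/h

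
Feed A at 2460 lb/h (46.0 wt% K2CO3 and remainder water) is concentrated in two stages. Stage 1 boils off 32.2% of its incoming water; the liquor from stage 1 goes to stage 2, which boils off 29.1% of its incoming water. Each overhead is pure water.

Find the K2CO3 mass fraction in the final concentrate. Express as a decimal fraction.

water in feed = 2460×0.540 = 1328.4 lb/h.
After stage 1: water left = (1−0.322)×1328.4 = 900.66; stream total = 2032.3 lb/h.
After stage 2: water left = (1−0.291)×900.66 = 638.56; final concentrate = 1770.2 lb/h.
K2CO3 fraction = 1131.6/1770.2 = 0.6393.

0.6393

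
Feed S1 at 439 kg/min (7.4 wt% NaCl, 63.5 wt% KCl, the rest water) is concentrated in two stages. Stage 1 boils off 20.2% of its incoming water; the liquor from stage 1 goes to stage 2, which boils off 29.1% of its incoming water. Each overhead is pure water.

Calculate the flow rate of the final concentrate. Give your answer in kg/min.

383.5 kg/min

water in feed = 439×0.291 = 127.75 kg/min.
After stage 1: water left = (1−0.202)×127.75 = 101.94; stream total = 413.19 kg/min.
After stage 2: water left = (1−0.291)×101.94 = 72.278; final concentrate = 383.53 kg/min.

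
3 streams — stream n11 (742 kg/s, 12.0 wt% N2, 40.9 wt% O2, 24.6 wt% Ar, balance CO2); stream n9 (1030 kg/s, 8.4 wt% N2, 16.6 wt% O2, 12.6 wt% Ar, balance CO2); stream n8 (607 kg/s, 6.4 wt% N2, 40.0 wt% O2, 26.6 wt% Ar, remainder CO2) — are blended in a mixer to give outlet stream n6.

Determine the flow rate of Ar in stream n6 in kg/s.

Ar out = Ar in = 742×0.246 + 1030×0.126 + 607×0.266 = 473.77 kg/s.

473.8 kg/s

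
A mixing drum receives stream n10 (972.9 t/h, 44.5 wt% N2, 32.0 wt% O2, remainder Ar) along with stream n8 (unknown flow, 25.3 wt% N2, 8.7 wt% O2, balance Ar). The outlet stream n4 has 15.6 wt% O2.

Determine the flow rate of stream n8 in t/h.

2312 t/h

Let n8 be the unknown flow. Total out = 972.9 + n8.
O2 balance: 311.33 + 0.087·n8 = 0.156·(972.9 + n8)
(0.087 − 0.156)·n8 = 0.156×972.9 − 311.33 = -159.56
n8 = -159.56 / -0.069 = 2312.4 t/h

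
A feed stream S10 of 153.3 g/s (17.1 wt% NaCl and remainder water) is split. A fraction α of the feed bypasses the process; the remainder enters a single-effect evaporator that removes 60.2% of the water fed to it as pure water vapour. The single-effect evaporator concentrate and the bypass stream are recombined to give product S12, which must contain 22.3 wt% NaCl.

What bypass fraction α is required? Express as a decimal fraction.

All 153.3×0.171 = 26.214 g/s of NaCl reaches S12, so S12 = 26.214/0.223 = 117.55 g/s and vapour = 35.747 g/s.
The evaporator receives (1−α)·153.3 of feed at 0.829 water and removes 0.602 of that water:
0.602×0.829×(1−α)×153.3 = 35.747
(1−α) = 35.747/76.506 = 0.4672;  α = 0.5328.

0.533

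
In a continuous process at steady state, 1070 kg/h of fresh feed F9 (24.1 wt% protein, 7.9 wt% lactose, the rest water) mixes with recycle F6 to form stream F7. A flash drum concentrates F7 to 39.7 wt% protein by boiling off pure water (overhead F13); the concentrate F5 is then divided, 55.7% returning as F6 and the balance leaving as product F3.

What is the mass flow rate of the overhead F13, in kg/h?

Overall protein balance (none leaves overhead): protein in fresh feed = protein in product, i.e. 1070×0.241 = (1−0.557)·F5·0.397.
F5 = 257.87/(0.397×0.443) = 1466.2 kg/h.
Recycle F6 = 0.557×1466.2 = 816.7 kg/h.
Combined feed F7 = 1070 + 816.7 = 1886.7 kg/h.
Overhead F13 = F7 − F5 = 1886.7 − 1466.2 = 420.45 kg/h.

420.5 kg/h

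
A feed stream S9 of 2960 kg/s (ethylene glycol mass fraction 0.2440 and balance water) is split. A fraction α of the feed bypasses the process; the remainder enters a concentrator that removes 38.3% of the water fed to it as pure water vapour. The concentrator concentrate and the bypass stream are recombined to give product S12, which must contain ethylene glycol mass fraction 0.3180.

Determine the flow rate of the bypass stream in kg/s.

All 2960×0.244 = 722.24 kg/s of ethylene glycol reaches S12, so S12 = 722.24/0.318 = 2271.2 kg/s and vapour = 688.81 kg/s.
The evaporator receives (1−α)·2960 of feed at 0.756 water and removes 0.383 of that water:
0.383×0.756×(1−α)×2960 = 688.81
(1−α) = 688.81/857.06 = 0.8037;  α = 0.1963.
Bypass flow = 0.1963×2960 = 581.1 kg/s.

581.1 kg/s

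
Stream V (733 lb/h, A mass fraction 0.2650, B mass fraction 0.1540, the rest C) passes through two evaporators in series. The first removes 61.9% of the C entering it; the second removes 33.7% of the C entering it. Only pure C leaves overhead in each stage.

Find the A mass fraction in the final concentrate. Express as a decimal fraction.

0.4684

C in feed = 733×0.581 = 425.87 lb/h.
After stage 1: C left = (1−0.619)×425.87 = 162.26; stream total = 469.38 lb/h.
After stage 2: C left = (1−0.337)×162.26 = 107.58; final concentrate = 414.7 lb/h.
A fraction = 194.25/414.7 = 0.4684.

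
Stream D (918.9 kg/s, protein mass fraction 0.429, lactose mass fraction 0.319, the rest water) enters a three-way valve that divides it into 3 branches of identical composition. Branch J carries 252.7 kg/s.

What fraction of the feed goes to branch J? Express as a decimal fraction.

0.275

Fraction to J = 252.7/918.9 = 0.2750.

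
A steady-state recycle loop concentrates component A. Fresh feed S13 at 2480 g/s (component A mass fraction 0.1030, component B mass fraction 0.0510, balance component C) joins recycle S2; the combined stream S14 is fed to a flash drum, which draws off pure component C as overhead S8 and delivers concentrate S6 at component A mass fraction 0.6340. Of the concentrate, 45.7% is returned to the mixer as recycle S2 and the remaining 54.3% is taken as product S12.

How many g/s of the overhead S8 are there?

Overall component A balance (none leaves overhead): component A in fresh feed = component A in product, i.e. 2480×0.103 = (1−0.457)·S6·0.634.
S6 = 255.44/(0.634×0.543) = 741.99 g/s.
Recycle S2 = 0.457×741.99 = 339.09 g/s.
Combined feed S14 = 2480 + 339.09 = 2819.1 g/s.
Overhead S8 = S14 − S6 = 2819.1 − 741.99 = 2077.1 g/s.

2077 g/s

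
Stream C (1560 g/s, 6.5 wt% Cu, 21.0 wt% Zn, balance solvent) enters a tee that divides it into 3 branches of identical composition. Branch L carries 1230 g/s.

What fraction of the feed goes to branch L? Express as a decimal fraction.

Fraction to L = 1230/1560 = 0.7885.

0.788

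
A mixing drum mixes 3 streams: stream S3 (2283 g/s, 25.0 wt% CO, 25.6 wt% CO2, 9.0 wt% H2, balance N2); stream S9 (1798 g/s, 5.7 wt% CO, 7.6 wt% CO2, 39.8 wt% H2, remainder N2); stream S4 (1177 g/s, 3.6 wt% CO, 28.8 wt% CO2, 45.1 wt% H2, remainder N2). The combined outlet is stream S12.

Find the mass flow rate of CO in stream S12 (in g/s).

715.6 g/s

CO out = CO in = 2283×0.250 + 1798×0.057 + 1177×0.036 = 715.61 g/s.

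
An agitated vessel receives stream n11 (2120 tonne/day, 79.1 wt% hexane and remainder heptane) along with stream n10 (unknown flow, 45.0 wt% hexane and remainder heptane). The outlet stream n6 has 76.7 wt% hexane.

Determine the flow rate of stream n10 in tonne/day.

Let n10 be the unknown flow. Total out = 2120 + n10.
hexane balance: 1676.9 + 0.450·n10 = 0.767·(2120 + n10)
(0.450 − 0.767)·n10 = 0.767×2120 − 1676.9 = -50.88
n10 = -50.88 / -0.317 = 160.5 tonne/day

160.5 tonne/day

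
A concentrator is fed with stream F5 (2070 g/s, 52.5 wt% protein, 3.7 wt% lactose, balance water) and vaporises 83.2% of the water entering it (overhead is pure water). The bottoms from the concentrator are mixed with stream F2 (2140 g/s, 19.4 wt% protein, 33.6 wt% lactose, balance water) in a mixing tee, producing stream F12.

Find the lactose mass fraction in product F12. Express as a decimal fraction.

0.2302

Vapour removed = 0.832×0.438×2070 = 754.34 g/s; concentrate = 1315.7 g/s.
lactose reaching the mixer = 76.59 (from concentrate) + 2140×0.336 = 795.63 g/s.
Product flow = 1315.7 + 2140 = 3455.7 g/s; lactose fraction = 0.2302.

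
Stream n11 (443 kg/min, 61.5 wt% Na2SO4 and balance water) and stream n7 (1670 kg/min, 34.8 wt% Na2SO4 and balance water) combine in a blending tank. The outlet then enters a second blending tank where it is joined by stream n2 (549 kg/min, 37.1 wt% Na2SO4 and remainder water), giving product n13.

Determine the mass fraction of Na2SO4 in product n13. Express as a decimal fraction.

0.3972

Overall, product flow = 2662 kg/min.
Na2SO4 in = 443×0.615 + 1670×0.348 + 549×0.371 = 1057.3 kg/min.
Na2SO4 fraction in n13 = 0.3972.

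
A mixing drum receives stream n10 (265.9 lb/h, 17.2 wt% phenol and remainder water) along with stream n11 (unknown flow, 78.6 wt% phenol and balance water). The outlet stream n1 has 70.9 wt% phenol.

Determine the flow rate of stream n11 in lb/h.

Let n11 be the unknown flow. Total out = 265.9 + n11.
phenol balance: 45.735 + 0.786·n11 = 0.709·(265.9 + n11)
(0.786 − 0.709)·n11 = 0.709×265.9 − 45.735 = 142.79
n11 = 142.79 / 0.077 = 1854.4 lb/h

1854 lb/h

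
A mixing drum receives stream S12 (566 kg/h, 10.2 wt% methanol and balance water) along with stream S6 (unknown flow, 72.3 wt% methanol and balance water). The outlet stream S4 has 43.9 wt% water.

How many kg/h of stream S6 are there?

Let S6 be the unknown flow. Total out = 566 + S6.
water balance: 508.27 + 0.277·S6 = 0.439·(566 + S6)
(0.277 − 0.439)·S6 = 0.439×566 − 508.27 = -259.79
S6 = -259.79 / -0.162 = 1603.7 kg/h

1604 kg/h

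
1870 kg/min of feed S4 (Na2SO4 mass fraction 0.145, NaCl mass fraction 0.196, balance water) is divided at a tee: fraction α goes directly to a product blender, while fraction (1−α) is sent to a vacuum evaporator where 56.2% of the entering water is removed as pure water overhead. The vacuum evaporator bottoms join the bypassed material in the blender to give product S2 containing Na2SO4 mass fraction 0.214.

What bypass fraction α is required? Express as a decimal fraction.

All 1870×0.145 = 271.15 kg/min of Na2SO4 reaches S2, so S2 = 271.15/0.214 = 1267.1 kg/min and vapour = 602.94 kg/min.
The evaporator receives (1−α)·1870 of feed at 0.659 water and removes 0.562 of that water:
0.562×0.659×(1−α)×1870 = 602.94
(1−α) = 602.94/692.57 = 0.8706;  α = 0.1294.

0.129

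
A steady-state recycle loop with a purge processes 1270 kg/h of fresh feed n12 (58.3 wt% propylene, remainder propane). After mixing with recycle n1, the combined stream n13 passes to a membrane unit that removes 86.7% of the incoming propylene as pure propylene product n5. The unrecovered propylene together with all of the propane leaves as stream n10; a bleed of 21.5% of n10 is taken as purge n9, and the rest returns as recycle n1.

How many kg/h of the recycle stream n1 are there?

propane enters only via n12 and leaves only via the purge: 1270×0.417 = 0.215×(propane in n10), and the membrane unit passes all propane, so propane in n13 = propane in n10 = 2463.2 kg/h.
propylene in n13: m_A = 1270×0.583 + (1−0.215)·(1−0.867)·m_A, so m_A = 740.41/0.8956 = 826.72 kg/h.
n10 = (1−0.867)×826.72 + 2463.2 = 2573.2 kg/h.
Recycle n1 = (1−0.215)×2573.2 = 2019.9 kg/h.

2020 kg/h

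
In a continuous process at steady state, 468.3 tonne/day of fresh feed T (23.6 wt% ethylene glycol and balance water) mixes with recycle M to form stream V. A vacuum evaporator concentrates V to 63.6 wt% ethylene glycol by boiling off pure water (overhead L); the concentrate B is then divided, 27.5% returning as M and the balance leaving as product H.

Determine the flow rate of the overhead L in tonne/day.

Overall ethylene glycol balance (none leaves overhead): ethylene glycol in fresh feed = ethylene glycol in product, i.e. 468.3×0.236 = (1−0.275)·B·0.636.
B = 110.52/(0.636×0.725) = 239.69 tonne/day.
Recycle M = 0.275×239.69 = 65.913 tonne/day.
Combined feed V = 468.3 + 65.913 = 534.21 tonne/day.
Overhead L = V − B = 534.21 − 239.69 = 294.53 tonne/day.

294.5 tonne/day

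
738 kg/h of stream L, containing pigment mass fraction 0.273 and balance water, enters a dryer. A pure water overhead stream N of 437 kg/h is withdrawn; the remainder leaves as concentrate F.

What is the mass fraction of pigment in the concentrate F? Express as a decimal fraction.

pigment is not removed: 738×0.273 = 201.47 kg/h of pigment enters F.
Concentrate = 738 − 437 = 301 kg/h.
Mass fraction = 201.47/301 = 0.669.

0.669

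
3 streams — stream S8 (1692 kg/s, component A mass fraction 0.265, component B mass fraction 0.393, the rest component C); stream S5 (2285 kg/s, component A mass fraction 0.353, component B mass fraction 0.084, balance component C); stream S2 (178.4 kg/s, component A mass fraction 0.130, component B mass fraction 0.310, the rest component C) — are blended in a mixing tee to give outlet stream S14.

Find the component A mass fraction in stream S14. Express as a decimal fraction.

Total flow out = 1692 + 2285 + 178.4 = 4155.4 kg/s.
component A in = 1692×0.265 + 2285×0.353 + 178.4×0.130 = 1278.2 kg/s.
component A mass fraction in S14 = 1278.2/4155.4 = 0.308.

0.308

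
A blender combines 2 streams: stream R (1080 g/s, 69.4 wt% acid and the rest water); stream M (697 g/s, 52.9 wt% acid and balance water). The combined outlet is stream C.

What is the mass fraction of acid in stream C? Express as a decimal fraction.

Total flow out = 1080 + 697 = 1777 g/s.
acid in = 1080×0.694 + 697×0.529 = 1118.2 g/s.
acid mass fraction in C = 1118.2/1777 = 0.629.

0.629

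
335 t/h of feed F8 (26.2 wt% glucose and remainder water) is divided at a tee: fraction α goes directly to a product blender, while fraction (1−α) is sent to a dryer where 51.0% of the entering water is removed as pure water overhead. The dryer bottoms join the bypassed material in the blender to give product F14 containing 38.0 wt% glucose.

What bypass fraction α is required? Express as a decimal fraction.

0.175

All 335×0.262 = 87.77 t/h of glucose reaches F14, so F14 = 87.77/0.380 = 230.97 t/h and vapour = 104.03 t/h.
The evaporator receives (1−α)·335 of feed at 0.738 water and removes 0.510 of that water:
0.510×0.738×(1−α)×335 = 104.03
(1−α) = 104.03/126.09 = 0.8250;  α = 0.1750.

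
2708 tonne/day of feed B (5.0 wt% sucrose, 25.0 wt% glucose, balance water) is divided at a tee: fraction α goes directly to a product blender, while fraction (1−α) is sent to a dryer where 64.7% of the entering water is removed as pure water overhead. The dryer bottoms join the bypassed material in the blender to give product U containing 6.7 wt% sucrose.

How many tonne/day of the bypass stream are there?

All 2708×0.050 = 135.4 tonne/day of sucrose reaches U, so U = 135.4/0.067 = 2020.9 tonne/day and vapour = 687.1 tonne/day.
The evaporator receives (1−α)·2708 of feed at 0.700 water and removes 0.647 of that water:
0.647×0.700×(1−α)×2708 = 687.1
(1−α) = 687.1/1226.5 = 0.5602;  α = 0.4398.
Bypass flow = 0.4398×2708 = 1190.9 tonne/day.

1191 tonne/day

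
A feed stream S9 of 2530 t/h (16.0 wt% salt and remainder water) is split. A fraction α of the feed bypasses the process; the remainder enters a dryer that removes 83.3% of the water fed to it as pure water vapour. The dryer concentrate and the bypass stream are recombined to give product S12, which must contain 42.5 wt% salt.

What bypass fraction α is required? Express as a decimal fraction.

All 2530×0.160 = 404.8 t/h of salt reaches S12, so S12 = 404.8/0.425 = 952.47 t/h and vapour = 1577.5 t/h.
The evaporator receives (1−α)·2530 of feed at 0.840 water and removes 0.833 of that water:
0.833×0.840×(1−α)×2530 = 1577.5
(1−α) = 1577.5/1770.3 = 0.8911;  α = 0.1089.

0.109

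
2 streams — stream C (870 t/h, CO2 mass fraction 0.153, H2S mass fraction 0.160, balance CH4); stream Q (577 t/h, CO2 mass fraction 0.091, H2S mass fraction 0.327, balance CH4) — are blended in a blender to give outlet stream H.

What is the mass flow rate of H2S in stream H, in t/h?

H2S out = H2S in = 870×0.160 + 577×0.327 = 327.88 t/h.

327.9 t/h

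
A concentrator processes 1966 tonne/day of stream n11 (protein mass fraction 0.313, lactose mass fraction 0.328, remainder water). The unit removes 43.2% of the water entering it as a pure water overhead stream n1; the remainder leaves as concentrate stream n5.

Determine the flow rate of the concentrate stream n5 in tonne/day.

1661 tonne/day

water entering = 1966×0.359 = 705.79 tonne/day; overhead removed = 0.432×705.79 = 304.9 tonne/day.
Concentrate = 1966 − 304.9 = 1661.1 tonne/day.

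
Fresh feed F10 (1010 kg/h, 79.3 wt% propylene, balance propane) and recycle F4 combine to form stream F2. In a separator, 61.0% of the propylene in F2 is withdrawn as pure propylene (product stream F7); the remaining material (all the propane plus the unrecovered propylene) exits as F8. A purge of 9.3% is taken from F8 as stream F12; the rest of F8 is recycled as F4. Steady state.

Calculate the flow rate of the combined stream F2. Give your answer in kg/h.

propane enters only via F10 and leaves only via the purge: 1010×0.207 = 0.093×(propane in F8), and the separator passes all propane, so propane in F2 = propane in F8 = 2248.1 kg/h.
propylene in F2: m_A = 1010×0.793 + (1−0.093)·(1−0.610)·m_A, so m_A = 800.93/0.6463 = 1239.3 kg/h.
F2 = 1239.3 + 2248.1 = 3487.4 kg/h.

3487 kg/h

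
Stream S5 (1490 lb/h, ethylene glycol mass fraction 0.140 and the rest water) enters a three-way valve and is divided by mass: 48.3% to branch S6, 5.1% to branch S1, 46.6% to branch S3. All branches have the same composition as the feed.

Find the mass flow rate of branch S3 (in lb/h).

694.3 lb/h

Branch S3 flow = 0.466×1490 = 694.34 lb/h.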